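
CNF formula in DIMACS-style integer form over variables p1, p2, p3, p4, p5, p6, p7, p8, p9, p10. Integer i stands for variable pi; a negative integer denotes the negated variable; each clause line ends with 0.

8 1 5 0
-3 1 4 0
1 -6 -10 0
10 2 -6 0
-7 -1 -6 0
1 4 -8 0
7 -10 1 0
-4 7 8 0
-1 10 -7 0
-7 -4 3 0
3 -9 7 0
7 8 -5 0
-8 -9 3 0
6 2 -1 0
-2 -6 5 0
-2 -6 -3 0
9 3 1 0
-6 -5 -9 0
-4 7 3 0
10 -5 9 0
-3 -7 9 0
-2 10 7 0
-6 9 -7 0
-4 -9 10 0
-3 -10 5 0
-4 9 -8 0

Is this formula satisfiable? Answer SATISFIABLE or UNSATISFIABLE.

Branch on p1: take p1 = True.
Set p2 = True and propagate.
Set p3 = False and propagate.
The remaining clauses are satisfied by p4 = False, p5 = True, p6 = False, p7 = False, p8 = True, p9 = False, p10 = True.
Every clause has at least one true literal under this assignment.
So p1=True  p2=True  p3=False  p4=False  p5=True  p6=False  p7=False  p8=True  p9=False  p10=True is a satisfying assignment.

SATISFIABLE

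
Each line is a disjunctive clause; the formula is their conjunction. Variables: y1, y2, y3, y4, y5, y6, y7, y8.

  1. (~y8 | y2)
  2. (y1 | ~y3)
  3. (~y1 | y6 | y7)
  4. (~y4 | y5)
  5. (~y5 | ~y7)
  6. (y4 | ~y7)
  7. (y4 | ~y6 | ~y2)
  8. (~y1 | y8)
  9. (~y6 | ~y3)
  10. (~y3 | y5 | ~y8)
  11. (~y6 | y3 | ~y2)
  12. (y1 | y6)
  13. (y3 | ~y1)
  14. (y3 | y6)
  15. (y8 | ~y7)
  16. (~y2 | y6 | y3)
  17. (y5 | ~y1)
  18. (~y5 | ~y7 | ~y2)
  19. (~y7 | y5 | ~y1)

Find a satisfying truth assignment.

y1 = 0  y2 = 0  y3 = 0  y4 = 1  y5 = 1  y6 = 1  y7 = 0  y8 = 0

Check each clause:
  1. (~y8 | y2) — ~y8 is true.
  2. (~y3 | y1) — ~y3 is true.
  3. (y7 | y6 | ~y1) — y6 is true.
  4. (~y4 | y5) — y5 is true.
  5. (~y7 | ~y5) — ~y7 is true.
  6. (~y7 | y4) — ~y7 is true.
  7. (y4 | ~y6 | ~y2) — y4 is true.
  8. (y8 | ~y1) — ~y1 is true.
  9. (~y3 | ~y6) — ~y3 is true.
  10. (y5 | ~y8 | ~y3) — ~y8 is true.
  11. (y3 | ~y2 | ~y6) — ~y2 is true.
  12. (y6 | y1) — y6 is true.
  13. (y3 | ~y1) — ~y1 is true.
  14. (y3 | y6) — y6 is true.
  15. (~y7 | y8) — ~y7 is true.
  16. (~y2 | y3 | y6) — y6 is true.
  17. (~y1 | y5) — y5 is true.
  18. (~y5 | ~y2 | ~y7) — ~y7 is true.
  19. (y5 | ~y1 | ~y7) — ~y7 is true.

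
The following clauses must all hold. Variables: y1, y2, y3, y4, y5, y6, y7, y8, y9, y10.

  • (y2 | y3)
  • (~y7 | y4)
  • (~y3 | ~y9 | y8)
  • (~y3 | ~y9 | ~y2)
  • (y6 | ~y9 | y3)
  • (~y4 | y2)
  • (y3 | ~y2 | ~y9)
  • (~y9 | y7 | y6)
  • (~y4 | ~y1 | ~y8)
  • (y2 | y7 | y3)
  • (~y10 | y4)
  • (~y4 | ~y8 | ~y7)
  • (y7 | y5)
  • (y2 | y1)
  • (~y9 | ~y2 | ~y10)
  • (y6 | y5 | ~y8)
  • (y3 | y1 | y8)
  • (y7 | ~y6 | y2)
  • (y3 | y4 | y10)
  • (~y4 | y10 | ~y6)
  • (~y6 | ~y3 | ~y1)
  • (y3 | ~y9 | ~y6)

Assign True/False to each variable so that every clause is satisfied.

y1=F, y2=T, y3=F, y4=T, y5=T, y6=F, y7=F, y8=T, y9=F, y10=T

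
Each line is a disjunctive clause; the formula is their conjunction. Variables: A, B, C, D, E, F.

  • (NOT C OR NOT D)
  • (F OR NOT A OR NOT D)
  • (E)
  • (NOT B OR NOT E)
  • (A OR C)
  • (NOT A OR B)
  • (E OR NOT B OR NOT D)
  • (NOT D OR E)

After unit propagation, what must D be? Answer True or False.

False

(E) is a unit clause: E = True.
From (NOT B OR NOT E) and E = True: B = False.
In (B OR NOT A), B is now false; NOT A must hold, so A = False.
In (C OR A), A is now false; C must hold, so C = True.
In (NOT D OR NOT C), NOT C is now false; NOT D must hold, so D = False.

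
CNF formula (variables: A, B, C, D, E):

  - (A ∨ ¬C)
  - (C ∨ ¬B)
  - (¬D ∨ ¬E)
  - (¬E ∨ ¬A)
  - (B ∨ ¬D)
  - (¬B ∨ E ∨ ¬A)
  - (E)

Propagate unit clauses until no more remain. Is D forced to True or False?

Unit clause (E) sets E = True.
From (¬E ∨ ¬D) and E = True: D = False.

False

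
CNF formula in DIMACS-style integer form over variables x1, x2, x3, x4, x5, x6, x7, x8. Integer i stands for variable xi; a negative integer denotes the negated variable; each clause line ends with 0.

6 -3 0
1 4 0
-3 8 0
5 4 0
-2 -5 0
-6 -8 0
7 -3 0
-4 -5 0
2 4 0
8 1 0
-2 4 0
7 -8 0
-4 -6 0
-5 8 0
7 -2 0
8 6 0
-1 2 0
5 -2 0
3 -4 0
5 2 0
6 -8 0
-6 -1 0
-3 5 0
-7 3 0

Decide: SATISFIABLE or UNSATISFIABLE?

UNSATISFIABLE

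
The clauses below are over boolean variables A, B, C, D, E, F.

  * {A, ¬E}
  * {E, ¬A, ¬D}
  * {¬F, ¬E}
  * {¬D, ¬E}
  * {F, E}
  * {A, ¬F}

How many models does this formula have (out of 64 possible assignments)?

8

Split on E, then A.
  E=1, A=1: remaining (B,C,D,F) ∈ {(0,0,0,0); (0,1,0,0); (1,0,0,0); (1,1,0,0)} — 4.
  E=1, A=0: a clause becomes empty — 0.
  E=0, A=1: remaining (B,C,D,F) ∈ {(0,0,0,1); (0,1,0,1); (1,0,0,1); (1,1,0,1)} — 4.
  E=0, A=0: a clause becomes empty — 0.
Total: 4 + 0 + 4 + 0 = 8.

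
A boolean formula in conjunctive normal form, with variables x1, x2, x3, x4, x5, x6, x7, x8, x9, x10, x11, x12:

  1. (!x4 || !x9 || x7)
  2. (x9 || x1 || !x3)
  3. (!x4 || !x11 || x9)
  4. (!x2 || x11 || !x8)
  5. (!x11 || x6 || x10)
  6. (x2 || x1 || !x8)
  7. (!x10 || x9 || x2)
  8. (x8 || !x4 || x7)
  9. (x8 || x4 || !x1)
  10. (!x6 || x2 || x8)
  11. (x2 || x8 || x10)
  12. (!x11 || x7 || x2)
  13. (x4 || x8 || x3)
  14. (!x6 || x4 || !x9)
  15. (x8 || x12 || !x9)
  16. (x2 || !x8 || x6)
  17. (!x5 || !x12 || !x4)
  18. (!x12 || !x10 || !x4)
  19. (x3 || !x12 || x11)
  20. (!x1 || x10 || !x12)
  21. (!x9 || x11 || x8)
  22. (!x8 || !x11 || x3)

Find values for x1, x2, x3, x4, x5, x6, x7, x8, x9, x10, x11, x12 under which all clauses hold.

x1 = True  x2 = False  x3 = True  x4 = False  x5 = True  x6 = True  x7 = False  x8 = True  x9 = False  x10 = False  x11 = False  x12 = False

Try x1 = True.
Set x2 = False and propagate.
Try x3 = True.
The remaining clauses are satisfied by x4 = False, x5 = True, x6 = True, x7 = False, x8 = True, x9 = False, x10 = False, x11 = False, x12 = False.
Every clause has at least one true literal under this assignment.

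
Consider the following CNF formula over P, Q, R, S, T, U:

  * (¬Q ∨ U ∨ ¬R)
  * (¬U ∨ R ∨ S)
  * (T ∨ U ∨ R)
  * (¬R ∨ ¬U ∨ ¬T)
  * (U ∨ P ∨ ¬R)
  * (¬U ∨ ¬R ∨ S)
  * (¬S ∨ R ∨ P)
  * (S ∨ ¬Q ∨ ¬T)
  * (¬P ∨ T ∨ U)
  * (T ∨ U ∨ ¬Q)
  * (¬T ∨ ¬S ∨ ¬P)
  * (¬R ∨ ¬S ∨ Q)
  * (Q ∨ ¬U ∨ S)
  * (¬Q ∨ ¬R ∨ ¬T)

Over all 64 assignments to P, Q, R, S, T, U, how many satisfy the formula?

7

The models are:
  P=F Q=F R=F S=F T=T U=F
  P=F Q=T R=T S=T T=F U=T
  P=T Q=F R=F S=F T=T U=F
  P=T Q=F R=F S=T T=F U=T
  P=T Q=F R=T S=F T=T U=F
  P=T Q=T R=F S=T T=F U=T
  P=T Q=T R=T S=T T=F U=T
Count: 7.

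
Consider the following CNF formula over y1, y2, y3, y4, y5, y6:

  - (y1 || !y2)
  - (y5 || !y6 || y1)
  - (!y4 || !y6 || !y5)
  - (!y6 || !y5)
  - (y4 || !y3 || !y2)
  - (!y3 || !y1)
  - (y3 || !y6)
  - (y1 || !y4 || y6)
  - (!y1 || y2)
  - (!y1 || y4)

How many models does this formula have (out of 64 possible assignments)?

Satisfying assignments:
  y1=0 y2=0 y3=0 y4=0 y5=0 y6=0
  y1=0 y2=0 y3=0 y4=0 y5=1 y6=0
  y1=0 y2=0 y3=1 y4=0 y5=0 y6=0
  y1=0 y2=0 y3=1 y4=0 y5=1 y6=0
  y1=1 y2=1 y3=0 y4=1 y5=0 y6=0
  y1=1 y2=1 y3=0 y4=1 y5=1 y6=0
Count: 6.

6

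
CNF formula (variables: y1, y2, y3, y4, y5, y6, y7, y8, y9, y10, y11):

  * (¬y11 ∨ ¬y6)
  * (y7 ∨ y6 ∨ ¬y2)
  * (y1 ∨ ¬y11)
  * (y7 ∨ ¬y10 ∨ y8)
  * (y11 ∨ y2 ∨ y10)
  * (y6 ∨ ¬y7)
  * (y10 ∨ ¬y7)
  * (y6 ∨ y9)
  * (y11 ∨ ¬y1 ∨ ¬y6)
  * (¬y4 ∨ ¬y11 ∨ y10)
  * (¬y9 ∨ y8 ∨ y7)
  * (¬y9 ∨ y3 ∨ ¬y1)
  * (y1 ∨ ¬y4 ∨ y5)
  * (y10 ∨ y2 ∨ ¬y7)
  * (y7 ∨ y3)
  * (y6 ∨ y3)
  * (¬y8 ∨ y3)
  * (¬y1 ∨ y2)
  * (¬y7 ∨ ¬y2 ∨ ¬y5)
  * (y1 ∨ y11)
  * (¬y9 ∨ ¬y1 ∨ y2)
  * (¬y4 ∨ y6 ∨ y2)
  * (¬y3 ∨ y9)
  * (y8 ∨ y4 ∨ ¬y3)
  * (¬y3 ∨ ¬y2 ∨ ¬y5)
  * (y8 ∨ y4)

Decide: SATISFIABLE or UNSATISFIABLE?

UNSATISFIABLE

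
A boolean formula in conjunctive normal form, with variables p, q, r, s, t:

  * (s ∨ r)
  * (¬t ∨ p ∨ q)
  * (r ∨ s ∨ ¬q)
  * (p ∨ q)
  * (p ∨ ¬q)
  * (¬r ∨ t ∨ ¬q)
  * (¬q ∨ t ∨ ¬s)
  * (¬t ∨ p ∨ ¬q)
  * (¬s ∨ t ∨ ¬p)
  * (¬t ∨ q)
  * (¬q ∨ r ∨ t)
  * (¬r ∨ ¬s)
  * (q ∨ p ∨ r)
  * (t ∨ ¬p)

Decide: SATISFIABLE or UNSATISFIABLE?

Try p = True.
  then t is forced to True.
  then q is forced to True.
The remaining clauses are satisfied by r = True, s = False.
So p = T, q = T, r = T, s = F, t = T is a satisfying assignment.

SATISFIABLE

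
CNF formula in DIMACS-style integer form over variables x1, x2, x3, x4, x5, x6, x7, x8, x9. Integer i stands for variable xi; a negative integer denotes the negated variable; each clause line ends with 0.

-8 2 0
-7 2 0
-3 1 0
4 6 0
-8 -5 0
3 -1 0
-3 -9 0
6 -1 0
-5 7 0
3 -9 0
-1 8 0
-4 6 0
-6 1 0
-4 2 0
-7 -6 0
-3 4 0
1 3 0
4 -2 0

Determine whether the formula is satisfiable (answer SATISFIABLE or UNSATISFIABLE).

x5 occurs only negated in the remaining clauses — set x5 = False.
Pure literal: x9 appears only negated; assign x9 = False.
Try x1 = True.
  then x3 is forced to True.
  then x6 is forced to True.
  then x8 is forced to True.
  then x2 is forced to True.
  then x7 is forced to False.
  then x4 is forced to True.
Every clause has at least one true literal under this assignment.
So x1=T  x2=T  x3=T  x4=T  x5=F  x6=T  x7=F  x8=T  x9=F is a satisfying assignment.

SATISFIABLE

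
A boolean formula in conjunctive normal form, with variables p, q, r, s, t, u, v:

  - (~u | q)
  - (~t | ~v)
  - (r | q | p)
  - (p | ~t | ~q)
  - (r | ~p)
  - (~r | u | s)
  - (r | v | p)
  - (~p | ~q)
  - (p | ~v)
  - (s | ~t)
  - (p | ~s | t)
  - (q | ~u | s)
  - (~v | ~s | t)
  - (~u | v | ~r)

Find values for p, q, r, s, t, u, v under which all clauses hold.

Branch on p: take p = True.
  then r is forced to True.
  then q is forced to False.
  then u is forced to False.
  then s is forced to True.
Branch on t: take t = False.
  then v is forced to False.
Every clause has at least one true literal under this assignment.

p=T, q=F, r=T, s=T, t=F, u=F, v=F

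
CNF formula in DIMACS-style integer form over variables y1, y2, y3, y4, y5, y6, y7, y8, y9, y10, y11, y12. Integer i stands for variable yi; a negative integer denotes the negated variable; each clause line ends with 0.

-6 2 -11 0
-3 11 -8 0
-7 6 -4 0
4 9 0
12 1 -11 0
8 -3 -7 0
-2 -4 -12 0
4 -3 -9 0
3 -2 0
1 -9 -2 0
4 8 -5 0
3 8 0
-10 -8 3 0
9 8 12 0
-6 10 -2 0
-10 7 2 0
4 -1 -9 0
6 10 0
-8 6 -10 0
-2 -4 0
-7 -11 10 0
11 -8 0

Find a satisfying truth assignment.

y1=T, y2=F, y3=T, y4=T, y5=T, y6=T, y7=F, y8=F, y9=T, y10=F, y11=F, y12=F

Check each clause:
  1. (y2 || !y6 || !y11) — !y11 is true.
  2. (y11 || !y8 || !y3) — !y8 is true.
  3. (!y7 || !y4 || y6) — !y7 is true.
  4. (y4 || y9) — y9 is true.
  5. (y12 || y1 || !y11) — y1 is true.
  6. (!y3 || y8 || !y7) — !y7 is true.
  7. (!y4 || !y2 || !y12) — !y12 is true.
  8. (y4 || !y3 || !y9) — y4 is true.
  9. (y3 || !y2) — y3 is true.
  10. (!y2 || y1 || !y9) — y1 is true.
  11. (y4 || !y5 || y8) — y4 is true.
  12. (y8 || y3) — y3 is true.
  13. (!y10 || !y8 || y3) — !y8 is true.
  14. (y8 || y9 || y12) — y9 is true.
  15. (y10 || !y6 || !y2) — !y2 is true.
  16. (!y10 || y2 || y7) — !y10 is true.
  17. (y4 || !y9 || !y1) — y4 is true.
  18. (y10 || y6) — y6 is true.
  19. (!y8 || y6 || !y10) — !y8 is true.
  20. (!y4 || !y2) — !y2 is true.
  21. (!y7 || !y11 || y10) — !y7 is true.
  22. (y11 || !y8) — !y8 is true.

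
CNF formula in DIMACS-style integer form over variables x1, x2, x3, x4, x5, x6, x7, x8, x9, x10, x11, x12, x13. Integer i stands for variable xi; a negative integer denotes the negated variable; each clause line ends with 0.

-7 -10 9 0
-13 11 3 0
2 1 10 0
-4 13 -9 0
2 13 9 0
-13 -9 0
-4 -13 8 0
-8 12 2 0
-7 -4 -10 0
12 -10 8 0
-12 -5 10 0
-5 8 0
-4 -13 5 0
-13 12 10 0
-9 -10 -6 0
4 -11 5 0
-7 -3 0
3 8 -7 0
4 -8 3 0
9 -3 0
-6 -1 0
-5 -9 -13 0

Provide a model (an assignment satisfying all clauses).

x1 = F, x2 = F, x3 = F, x4 = T, x5 = T, x6 = T, x7 = F, x8 = T, x9 = F, x10 = T, x11 = T, x12 = T, x13 = T

Pure literal: x7 appears only negated; assign x7 = False.
Branch on x1: take x1 = False.
For the remaining variables, x2 = False, x3 = False, x4 = True, x5 = True, x6 = True, x8 = True, x9 = False, x10 = True, x11 = True, x12 = True, x13 = True works.
Check each clause:
  1. (~x10 | x9 | ~x7) — ~x7 is true.
  2. (x11 | ~x13 | x3) — x11 is true.
  3. (x10 | x1 | x2) — x10 is true.
  4. (~x4 | ~x9 | x13) — x13 is true.
  5. (x9 | x13 | x2) — x13 is true.
  6. (~x9 | ~x13) — ~x9 is true.
  7. (~x4 | ~x13 | x8) — x8 is true.
  8. (x12 | x2 | ~x8) — x12 is true.
  9. (~x4 | ~x10 | ~x7) — ~x7 is true.
  10. (x8 | x12 | ~x10) — x8 is true.
  11. (~x5 | ~x12 | x10) — x10 is true.
  12. (x8 | ~x5) — x8 is true.
  13. (~x4 | ~x13 | x5) — x5 is true.
  14. (x10 | ~x13 | x12) — x10 is true.
  15. (~x6 | ~x9 | ~x10) — ~x9 is true.
  16. (x4 | ~x11 | x5) — x5 is true.
  17. (~x3 | ~x7) — ~x7 is true.
  18. (~x7 | x8 | x3) — x8 is true.
  19. (x4 | x3 | ~x8) — x4 is true.
  20. (x9 | ~x3) — ~x3 is true.
  21. (~x1 | ~x6) — ~x1 is true.
  22. (~x13 | ~x5 | ~x9) — ~x9 is true.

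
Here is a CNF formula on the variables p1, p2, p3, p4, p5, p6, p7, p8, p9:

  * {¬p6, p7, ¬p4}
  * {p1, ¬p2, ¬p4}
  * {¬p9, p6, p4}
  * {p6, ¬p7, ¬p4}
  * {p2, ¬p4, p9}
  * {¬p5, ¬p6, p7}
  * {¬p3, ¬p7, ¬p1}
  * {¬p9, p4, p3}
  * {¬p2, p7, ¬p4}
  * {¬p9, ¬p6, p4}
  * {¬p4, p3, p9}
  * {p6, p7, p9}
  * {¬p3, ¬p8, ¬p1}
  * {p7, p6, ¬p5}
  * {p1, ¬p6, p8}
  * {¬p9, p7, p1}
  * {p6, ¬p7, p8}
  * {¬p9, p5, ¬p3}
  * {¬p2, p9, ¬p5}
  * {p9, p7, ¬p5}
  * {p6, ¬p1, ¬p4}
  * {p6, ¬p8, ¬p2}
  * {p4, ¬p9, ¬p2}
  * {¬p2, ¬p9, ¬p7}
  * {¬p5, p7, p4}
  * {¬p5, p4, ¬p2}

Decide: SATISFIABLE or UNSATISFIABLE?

SATISFIABLE

Branch on p1: take p1 = False.
Try p2 = False.
Branch on p3: take p3 = False.
For the remaining variables, p4 = False, p5 = False, p6 = True, p7 = False, p8 = True, p9 = False works.
So p1=0  p2=0  p3=0  p4=0  p5=0  p6=1  p7=0  p8=1  p9=0 is a satisfying assignment.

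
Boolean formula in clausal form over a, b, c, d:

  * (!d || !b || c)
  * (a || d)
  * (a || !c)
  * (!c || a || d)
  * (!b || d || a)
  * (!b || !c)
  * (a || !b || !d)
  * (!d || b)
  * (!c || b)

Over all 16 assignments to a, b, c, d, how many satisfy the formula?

The models are:
  a=1 b=0 c=0 d=0
  a=1 b=1 c=0 d=0
That's 2 in total.

2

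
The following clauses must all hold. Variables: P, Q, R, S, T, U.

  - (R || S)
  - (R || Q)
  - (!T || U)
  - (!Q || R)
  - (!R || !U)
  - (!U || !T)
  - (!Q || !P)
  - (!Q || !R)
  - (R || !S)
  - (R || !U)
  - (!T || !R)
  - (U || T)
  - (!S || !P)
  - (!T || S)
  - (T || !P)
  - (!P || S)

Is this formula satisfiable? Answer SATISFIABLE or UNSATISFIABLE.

UNSATISFIABLE

R = True:
  propagation gives U=False, T=False; an empty clause results — contradiction.
R = False:
  propagation gives S=True; an empty clause results — contradiction.
Every branch closes, so no satisfying assignment exists.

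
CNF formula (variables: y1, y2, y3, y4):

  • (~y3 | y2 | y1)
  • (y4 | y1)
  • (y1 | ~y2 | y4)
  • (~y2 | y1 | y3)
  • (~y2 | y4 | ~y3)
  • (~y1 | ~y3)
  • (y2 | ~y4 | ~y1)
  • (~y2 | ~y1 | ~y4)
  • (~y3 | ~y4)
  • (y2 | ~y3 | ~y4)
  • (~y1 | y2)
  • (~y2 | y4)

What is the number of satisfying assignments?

1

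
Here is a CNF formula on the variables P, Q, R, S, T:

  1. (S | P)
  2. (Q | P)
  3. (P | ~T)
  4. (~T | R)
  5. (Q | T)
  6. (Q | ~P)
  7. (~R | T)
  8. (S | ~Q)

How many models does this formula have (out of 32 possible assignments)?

3

Satisfying assignments:
  P=0 Q=1 R=0 S=1 T=0
  P=1 Q=1 R=0 S=1 T=0
  P=1 Q=1 R=1 S=1 T=1
Count: 3.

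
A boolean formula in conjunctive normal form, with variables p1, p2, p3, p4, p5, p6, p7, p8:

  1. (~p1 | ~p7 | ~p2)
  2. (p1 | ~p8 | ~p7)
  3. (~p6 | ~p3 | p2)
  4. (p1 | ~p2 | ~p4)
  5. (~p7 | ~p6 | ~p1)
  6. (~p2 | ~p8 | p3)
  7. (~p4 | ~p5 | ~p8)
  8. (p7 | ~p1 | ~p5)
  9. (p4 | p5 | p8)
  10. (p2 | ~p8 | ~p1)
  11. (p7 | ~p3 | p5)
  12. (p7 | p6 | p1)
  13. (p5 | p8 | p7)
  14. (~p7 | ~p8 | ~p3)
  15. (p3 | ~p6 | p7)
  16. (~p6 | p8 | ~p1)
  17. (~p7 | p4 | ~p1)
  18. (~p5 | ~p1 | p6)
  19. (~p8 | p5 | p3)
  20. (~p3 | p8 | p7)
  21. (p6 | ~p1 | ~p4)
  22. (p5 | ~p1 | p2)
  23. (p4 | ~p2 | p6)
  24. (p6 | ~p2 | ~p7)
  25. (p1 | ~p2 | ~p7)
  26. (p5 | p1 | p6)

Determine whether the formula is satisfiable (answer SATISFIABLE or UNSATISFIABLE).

Branch on p1: take p1 = False.
The remaining clauses are satisfied by p2 = False, p3 = True, p4 = True, p5 = True, p6 = False, p7 = True, p8 = False.
So p1=F, p2=F, p3=T, p4=T, p5=T, p6=F, p7=T, p8=F is a satisfying assignment.

SATISFIABLE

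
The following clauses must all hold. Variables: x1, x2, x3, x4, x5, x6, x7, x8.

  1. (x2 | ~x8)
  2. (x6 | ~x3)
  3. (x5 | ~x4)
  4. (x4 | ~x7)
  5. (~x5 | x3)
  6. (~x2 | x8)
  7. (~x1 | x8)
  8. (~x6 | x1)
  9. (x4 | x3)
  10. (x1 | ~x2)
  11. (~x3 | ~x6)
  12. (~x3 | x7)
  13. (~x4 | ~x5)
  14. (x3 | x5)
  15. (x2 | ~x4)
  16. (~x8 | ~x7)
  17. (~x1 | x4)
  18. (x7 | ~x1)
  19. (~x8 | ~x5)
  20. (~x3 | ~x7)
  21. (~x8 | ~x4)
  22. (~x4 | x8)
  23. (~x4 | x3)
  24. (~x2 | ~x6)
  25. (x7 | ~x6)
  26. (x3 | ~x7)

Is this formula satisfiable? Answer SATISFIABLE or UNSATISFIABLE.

UNSATISFIABLE

x3 = True:
  propagation gives x6=True; an empty clause results — contradiction.
x3 = False:
  propagation gives x5=False; an empty clause results — contradiction.
Every branch closes, so no satisfying assignment exists.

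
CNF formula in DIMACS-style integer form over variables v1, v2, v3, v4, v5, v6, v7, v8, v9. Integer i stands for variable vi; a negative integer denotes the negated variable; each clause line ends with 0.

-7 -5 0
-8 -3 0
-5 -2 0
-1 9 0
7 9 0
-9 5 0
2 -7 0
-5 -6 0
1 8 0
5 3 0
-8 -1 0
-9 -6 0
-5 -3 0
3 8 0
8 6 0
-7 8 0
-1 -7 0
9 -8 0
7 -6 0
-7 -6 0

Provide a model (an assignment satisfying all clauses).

v1 = F, v2 = F, v3 = F, v4 = F, v5 = T, v6 = F, v7 = F, v8 = T, v9 = T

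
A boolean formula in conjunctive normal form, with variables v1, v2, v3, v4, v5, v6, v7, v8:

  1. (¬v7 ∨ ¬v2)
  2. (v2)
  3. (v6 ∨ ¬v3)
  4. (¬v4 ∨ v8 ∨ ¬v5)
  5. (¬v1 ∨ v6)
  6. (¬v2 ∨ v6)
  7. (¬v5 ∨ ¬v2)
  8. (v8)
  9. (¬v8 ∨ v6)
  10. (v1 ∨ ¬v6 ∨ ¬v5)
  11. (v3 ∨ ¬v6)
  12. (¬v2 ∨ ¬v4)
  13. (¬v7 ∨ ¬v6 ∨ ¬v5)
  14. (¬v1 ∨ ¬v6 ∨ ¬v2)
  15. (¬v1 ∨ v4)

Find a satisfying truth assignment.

v1=False  v2=True  v3=True  v4=False  v5=False  v6=True  v7=False  v8=True

The clause (v2) is unit: v2 must be True.
Unit propagation: (¬v7) forces v7 = False.
Unit propagation: (v6) forces v6 = True.
The clause (¬v5) is unit: v5 must be False.
The clause (v8) is unit: v8 must be True.
(v3) is a unit clause, so v3 = True.
The clause (¬v4) is unit: v4 must be False.
Unit propagation: (¬v1) forces v1 = False.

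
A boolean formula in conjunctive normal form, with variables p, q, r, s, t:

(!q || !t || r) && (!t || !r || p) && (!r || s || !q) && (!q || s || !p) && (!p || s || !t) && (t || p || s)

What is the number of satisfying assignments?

15

Case analysis on p and s:
  p=T, s=T: 7 of the 8 assignments to (q,r,t) work.
  p=T, s=F: remaining (q,r,t) ∈ {(F,F,F); (F,T,F)} — 2.
  p=F, s=T: 5 of the 8 assignments to (q,r,t) work.
  p=F, s=F: remaining (q,r,t) ∈ {(F,F,T)} — 1.
Total: 7 + 2 + 5 + 1 = 15.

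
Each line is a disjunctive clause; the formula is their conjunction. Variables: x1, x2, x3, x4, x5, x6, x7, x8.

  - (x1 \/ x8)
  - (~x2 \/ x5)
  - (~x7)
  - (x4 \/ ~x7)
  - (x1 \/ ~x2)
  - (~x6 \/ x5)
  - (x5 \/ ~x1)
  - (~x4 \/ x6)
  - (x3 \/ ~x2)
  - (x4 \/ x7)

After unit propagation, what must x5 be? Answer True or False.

(~x7) stands alone — x7 = False.
From (x7 \/ x4) and x7 = False: x4 = True.
In (x6 \/ ~x4), ~x4 is now false; x6 must hold, so x6 = True.
(x5 \/ ~x6) with x6 = True leaves only x5, so x5 = True.

True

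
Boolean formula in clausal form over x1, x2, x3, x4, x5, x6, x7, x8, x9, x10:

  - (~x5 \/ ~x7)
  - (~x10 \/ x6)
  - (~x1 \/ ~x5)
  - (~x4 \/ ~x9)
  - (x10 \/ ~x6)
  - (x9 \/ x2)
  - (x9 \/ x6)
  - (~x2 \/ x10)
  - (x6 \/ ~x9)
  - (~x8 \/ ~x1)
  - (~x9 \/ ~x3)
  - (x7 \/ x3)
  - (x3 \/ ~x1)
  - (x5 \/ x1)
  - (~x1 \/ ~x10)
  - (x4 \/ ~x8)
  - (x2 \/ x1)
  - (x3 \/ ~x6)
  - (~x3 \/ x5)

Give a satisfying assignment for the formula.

x1 = F, x2 = T, x3 = T, x4 = F, x5 = T, x6 = T, x7 = F, x8 = F, x9 = F, x10 = T

Check each clause:
  1. (~x5 \/ ~x7) — ~x7 is true.
  2. (~x10 \/ x6) — x6 is true.
  3. (~x1 \/ ~x5) — ~x1 is true.
  4. (~x9 \/ ~x4) — ~x4 is true.
  5. (~x6 \/ x10) — x10 is true.
  6. (x2 \/ x9) — x2 is true.
  7. (x6 \/ x9) — x6 is true.
  8. (~x2 \/ x10) — x10 is true.
  9. (x6 \/ ~x9) — x6 is true.
  10. (~x8 \/ ~x1) — ~x8 is true.
  11. (~x3 \/ ~x9) — ~x9 is true.
  12. (x3 \/ x7) — x3 is true.
  13. (x3 \/ ~x1) — x3 is true.
  14. (x1 \/ x5) — x5 is true.
  15. (~x1 \/ ~x10) — ~x1 is true.
  16. (x4 \/ ~x8) — ~x8 is true.
  17. (x1 \/ x2) — x2 is true.
  18. (~x6 \/ x3) — x3 is true.
  19. (x5 \/ ~x3) — x5 is true.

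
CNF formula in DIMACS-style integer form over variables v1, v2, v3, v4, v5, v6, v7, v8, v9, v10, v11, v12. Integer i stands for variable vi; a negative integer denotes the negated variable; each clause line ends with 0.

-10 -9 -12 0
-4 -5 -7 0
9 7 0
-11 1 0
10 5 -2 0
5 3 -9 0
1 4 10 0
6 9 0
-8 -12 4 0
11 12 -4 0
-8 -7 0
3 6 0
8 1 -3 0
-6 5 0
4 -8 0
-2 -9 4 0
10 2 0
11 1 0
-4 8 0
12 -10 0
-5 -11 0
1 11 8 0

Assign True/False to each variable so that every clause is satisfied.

v1=True, v2=True, v3=True, v4=True, v5=True, v6=False, v7=False, v8=True, v9=True, v10=False, v11=False, v12=True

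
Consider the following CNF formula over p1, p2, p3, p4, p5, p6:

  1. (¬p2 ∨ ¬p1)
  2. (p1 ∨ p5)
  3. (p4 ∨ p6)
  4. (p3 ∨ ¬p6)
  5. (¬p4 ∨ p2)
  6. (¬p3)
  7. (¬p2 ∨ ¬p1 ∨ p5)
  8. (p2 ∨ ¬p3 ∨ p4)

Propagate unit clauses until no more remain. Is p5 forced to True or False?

True

(¬p3) is a unit clause: p3 = False.
(p3 ∨ ¬p6) with p3 = False leaves only ¬p6, so p6 = False.
In (p6 ∨ p4), p6 is now false; p4 must hold, so p4 = True.
In (p2 ∨ ¬p4), ¬p4 is now false; p2 must hold, so p2 = True.
(¬p1 ∨ ¬p2) with p2 = True leaves only ¬p1, so p1 = False.
(p1 ∨ p5) with p1 = False leaves only p5, so p5 = True.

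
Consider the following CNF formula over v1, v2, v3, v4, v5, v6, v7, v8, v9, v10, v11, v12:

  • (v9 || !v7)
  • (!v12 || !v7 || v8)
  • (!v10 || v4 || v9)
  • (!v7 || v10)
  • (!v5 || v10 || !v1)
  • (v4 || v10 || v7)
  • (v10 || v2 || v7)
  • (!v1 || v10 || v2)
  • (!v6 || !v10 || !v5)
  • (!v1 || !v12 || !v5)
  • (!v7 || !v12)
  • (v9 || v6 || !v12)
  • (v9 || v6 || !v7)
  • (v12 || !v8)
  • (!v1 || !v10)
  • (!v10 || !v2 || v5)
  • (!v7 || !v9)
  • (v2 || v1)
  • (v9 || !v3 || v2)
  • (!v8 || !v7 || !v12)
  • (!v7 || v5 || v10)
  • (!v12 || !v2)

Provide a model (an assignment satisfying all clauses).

v1=False  v2=True  v3=False  v4=True  v5=False  v6=False  v7=False  v8=False  v9=False  v10=False  v11=False  v12=False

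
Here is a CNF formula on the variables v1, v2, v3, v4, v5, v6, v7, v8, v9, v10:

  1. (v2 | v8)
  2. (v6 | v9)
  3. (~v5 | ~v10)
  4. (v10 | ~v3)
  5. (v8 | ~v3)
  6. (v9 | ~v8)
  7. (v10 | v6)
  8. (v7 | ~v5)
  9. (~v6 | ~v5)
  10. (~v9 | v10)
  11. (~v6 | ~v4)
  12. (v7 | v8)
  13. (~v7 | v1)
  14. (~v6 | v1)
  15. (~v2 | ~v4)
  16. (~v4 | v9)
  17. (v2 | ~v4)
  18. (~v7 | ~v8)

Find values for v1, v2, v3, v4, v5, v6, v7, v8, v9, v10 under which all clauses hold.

v1=F  v2=F  v3=F  v4=F  v5=F  v6=F  v7=F  v8=T  v9=T  v10=T

Check each clause:
  1. (v8 | v2) — v8 is true.
  2. (v9 | v6) — v9 is true.
  3. (~v10 | ~v5) — ~v5 is true.
  4. (~v3 | v10) — v10 is true.
  5. (v8 | ~v3) — v8 is true.
  6. (~v8 | v9) — v9 is true.
  7. (v6 | v10) — v10 is true.
  8. (~v5 | v7) — ~v5 is true.
  9. (~v6 | ~v5) — ~v6 is true.
  10. (~v9 | v10) — v10 is true.
  11. (~v4 | ~v6) — ~v6 is true.
  12. (v8 | v7) — v8 is true.
  13. (~v7 | v1) — ~v7 is true.
  14. (v1 | ~v6) — ~v6 is true.
  15. (~v4 | ~v2) — ~v4 is true.
  16. (v9 | ~v4) — v9 is true.
  17. (~v4 | v2) — ~v4 is true.
  18. (~v8 | ~v7) — ~v7 is true.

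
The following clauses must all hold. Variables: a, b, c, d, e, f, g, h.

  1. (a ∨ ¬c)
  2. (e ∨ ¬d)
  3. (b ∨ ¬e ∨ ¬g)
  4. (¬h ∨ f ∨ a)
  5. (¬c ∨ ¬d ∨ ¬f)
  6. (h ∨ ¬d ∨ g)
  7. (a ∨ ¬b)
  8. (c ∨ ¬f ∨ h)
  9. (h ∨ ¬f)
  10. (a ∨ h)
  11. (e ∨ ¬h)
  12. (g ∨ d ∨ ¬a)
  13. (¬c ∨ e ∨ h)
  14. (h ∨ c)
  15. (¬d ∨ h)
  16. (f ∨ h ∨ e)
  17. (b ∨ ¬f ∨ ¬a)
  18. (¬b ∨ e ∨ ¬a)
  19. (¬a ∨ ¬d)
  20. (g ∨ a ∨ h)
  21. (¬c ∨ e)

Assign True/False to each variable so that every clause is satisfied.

a=1, b=1, c=0, d=0, e=1, f=0, g=1, h=1

Check each clause:
  1. (¬c ∨ a) — a is true.
  2. (¬d ∨ e) — ¬d is true.
  3. (¬e ∨ ¬g ∨ b) — b is true.
  4. (a ∨ f ∨ ¬h) — a is true.
  5. (¬c ∨ ¬d ∨ ¬f) — ¬f is true.
  6. (¬d ∨ g ∨ h) — h is true.
  7. (¬b ∨ a) — a is true.
  8. (¬f ∨ h ∨ c) — h is true.
  9. (¬f ∨ h) — h is true.
  10. (a ∨ h) — h is true.
  11. (¬h ∨ e) — e is true.
  12. (d ∨ ¬a ∨ g) — g is true.
  13. (¬c ∨ h ∨ e) — h is true.
  14. (h ∨ c) — h is true.
  15. (¬d ∨ h) — h is true.
  16. (h ∨ e ∨ f) — h is true.
  17. (¬a ∨ b ∨ ¬f) — ¬f is true.
  18. (¬a ∨ ¬b ∨ e) — e is true.
  19. (¬a ∨ ¬d) — ¬d is true.
  20. (a ∨ g ∨ h) — h is true.
  21. (e ∨ ¬c) — e is true.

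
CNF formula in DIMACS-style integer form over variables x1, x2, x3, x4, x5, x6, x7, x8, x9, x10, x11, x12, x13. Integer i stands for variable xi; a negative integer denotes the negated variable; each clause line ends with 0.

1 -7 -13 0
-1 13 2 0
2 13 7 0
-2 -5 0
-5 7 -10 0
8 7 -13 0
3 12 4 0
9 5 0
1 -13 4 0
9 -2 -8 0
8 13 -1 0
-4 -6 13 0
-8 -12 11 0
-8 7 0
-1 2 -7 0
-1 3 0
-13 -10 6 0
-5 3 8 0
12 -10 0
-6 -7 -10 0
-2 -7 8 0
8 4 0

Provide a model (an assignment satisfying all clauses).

x1=0, x2=0, x3=1, x4=1, x5=1, x6=0, x7=1, x8=0, x9=1, x10=0, x11=1, x12=0, x13=0

Pure literal: x3 appears only positively; assign x3 = True.
x9 occurs only positively in the remaining clauses — set x9 = True.
Branch on x1: take x1 = False.
Set x2 = False and propagate.
Branch on x4: take x4 = True.
For the remaining variables, x5 = True, x6 = False, x7 = True, x8 = False, x10 = False, x11 = True, x12 = False, x13 = False works.
Check each clause:
  1. (~x13 | x1 | ~x7) — ~x13 is true.
  2. (x2 | ~x1 | x13) — ~x1 is true.
  3. (x7 | x2 | x13) — x7 is true.
  4. (~x2 | ~x5) — ~x2 is true.
  5. (~x5 | ~x10 | x7) — ~x10 is true.
  6. (x7 | ~x13 | x8) — ~x13 is true.
  7. (x3 | x4 | x12) — x3 is true.
  8. (x9 | x5) — x9 is true.
  9. (x4 | ~x13 | x1) — ~x13 is true.
  10. (~x8 | x9 | ~x2) — ~x8 is true.
  11. (~x1 | x8 | x13) — ~x1 is true.
  12. (x13 | ~x6 | ~x4) — ~x6 is true.
  13. (~x8 | x11 | ~x12) — ~x8 is true.
  14. (x7 | ~x8) — ~x8 is true.
  15. (~x7 | ~x1 | x2) — ~x1 is true.
  16. (~x1 | x3) — x3 is true.
  17. (x6 | ~x10 | ~x13) — ~x13 is true.
  18. (~x5 | x8 | x3) — x3 is true.
  19. (x12 | ~x10) — ~x10 is true.
  20. (~x7 | ~x6 | ~x10) — ~x6 is true.
  21. (~x2 | x8 | ~x7) — ~x2 is true.
  22. (x4 | x8) — x4 is true.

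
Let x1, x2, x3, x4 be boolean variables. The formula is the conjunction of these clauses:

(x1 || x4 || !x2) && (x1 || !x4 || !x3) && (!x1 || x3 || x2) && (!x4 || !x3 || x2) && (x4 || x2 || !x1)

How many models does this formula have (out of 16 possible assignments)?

8

Split on x1, then x2.
  x1=1, x2=1: remaining (x3,x4) ∈ {(0,0); (0,1); (1,0); (1,1)} — 4.
  x1=1, x2=0: a clause becomes empty — 0.
  x1=0, x2=1: remaining (x3,x4) ∈ {(0,1)} — 1.
  x1=0, x2=0: remaining (x3,x4) ∈ {(0,0); (0,1); (1,0)} — 3.
Total: 4 + 0 + 1 + 3 = 8.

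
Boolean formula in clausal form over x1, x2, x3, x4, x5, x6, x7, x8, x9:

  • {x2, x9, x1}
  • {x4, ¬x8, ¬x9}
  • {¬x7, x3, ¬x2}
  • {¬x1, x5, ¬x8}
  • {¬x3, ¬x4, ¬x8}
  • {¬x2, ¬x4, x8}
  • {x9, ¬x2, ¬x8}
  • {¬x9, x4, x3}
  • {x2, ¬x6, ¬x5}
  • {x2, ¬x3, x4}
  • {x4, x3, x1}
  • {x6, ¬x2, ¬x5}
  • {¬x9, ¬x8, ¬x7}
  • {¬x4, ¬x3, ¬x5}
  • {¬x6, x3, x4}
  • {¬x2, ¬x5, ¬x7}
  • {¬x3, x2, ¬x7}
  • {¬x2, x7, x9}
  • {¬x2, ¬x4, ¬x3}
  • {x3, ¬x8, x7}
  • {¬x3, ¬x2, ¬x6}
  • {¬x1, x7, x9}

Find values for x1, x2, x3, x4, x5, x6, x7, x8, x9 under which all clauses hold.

Branch on x1: take x1 = False.
The remaining clauses are satisfied by x2 = False, x3 = False, x4 = True, x5 = False, x6 = False, x7 = False, x8 = False, x9 = True.
Check each clause:
  1. {x1, x2, x9} — x9 is true.
  2. {¬x9, ¬x8, x4} — ¬x8 is true.
  3. {¬x7, x3, ¬x2} — ¬x7 is true.
  4. {¬x8, x5, ¬x1} — ¬x8 is true.
  5. {¬x3, ¬x8, ¬x4} — ¬x8 is true.
  6. {¬x2, ¬x4, x8} — ¬x2 is true.
  7. {¬x8, x9, ¬x2} — ¬x8 is true.
  8. {x4, x3, ¬x9} — x4 is true.
  9. {x2, ¬x6, ¬x5} — ¬x6 is true.
  10. {x2, x4, ¬x3} — x4 is true.
  11. {x3, x1, x4} — x4 is true.
  12. {¬x2, ¬x5, x6} — ¬x5 is true.
  13. {¬x7, ¬x8, ¬x9} — ¬x8 is true.
  14. {¬x4, ¬x5, ¬x3} — ¬x5 is true.
  15. {x3, ¬x6, x4} — ¬x6 is true.
  16. {¬x2, ¬x5, ¬x7} — ¬x7 is true.
  17. {¬x7, x2, ¬x3} — ¬x7 is true.
  18. {x7, x9, ¬x2} — x9 is true.
  19. {¬x4, ¬x2, ¬x3} — ¬x3 is true.
  20. {¬x8, x3, x7} — ¬x8 is true.
  21. {¬x2, ¬x6, ¬x3} — ¬x6 is true.
  22. {x7, ¬x1, x9} — x9 is true.

x1 = False, x2 = False, x3 = False, x4 = True, x5 = False, x6 = False, x7 = False, x8 = False, x9 = True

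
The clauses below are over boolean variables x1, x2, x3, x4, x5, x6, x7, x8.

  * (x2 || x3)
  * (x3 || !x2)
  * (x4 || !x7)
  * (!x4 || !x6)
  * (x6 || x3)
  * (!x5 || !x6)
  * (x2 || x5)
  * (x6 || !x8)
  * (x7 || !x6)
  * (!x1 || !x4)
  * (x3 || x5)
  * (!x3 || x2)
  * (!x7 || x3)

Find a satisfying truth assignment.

x1 = F, x2 = T, x3 = T, x4 = F, x5 = T, x6 = F, x7 = F, x8 = F

Check each clause:
  1. (x2 || x3) — x2 is true.
  2. (!x2 || x3) — x3 is true.
  3. (!x7 || x4) — !x7 is true.
  4. (!x4 || !x6) — !x6 is true.
  5. (x3 || x6) — x3 is true.
  6. (!x5 || !x6) — !x6 is true.
  7. (x5 || x2) — x2 is true.
  8. (!x8 || x6) — !x8 is true.
  9. (x7 || !x6) — !x6 is true.
  10. (!x1 || !x4) — !x4 is true.
  11. (x5 || x3) — x3 is true.
  12. (!x3 || x2) — x2 is true.
  13. (!x7 || x3) — !x7 is true.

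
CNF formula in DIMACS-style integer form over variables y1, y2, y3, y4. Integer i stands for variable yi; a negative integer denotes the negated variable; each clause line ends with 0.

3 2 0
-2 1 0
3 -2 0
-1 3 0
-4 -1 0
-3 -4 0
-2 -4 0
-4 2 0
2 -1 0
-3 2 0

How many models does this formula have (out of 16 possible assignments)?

1

Satisfying assignments:
  y1=1 y2=1 y3=1 y4=0
Count: 1.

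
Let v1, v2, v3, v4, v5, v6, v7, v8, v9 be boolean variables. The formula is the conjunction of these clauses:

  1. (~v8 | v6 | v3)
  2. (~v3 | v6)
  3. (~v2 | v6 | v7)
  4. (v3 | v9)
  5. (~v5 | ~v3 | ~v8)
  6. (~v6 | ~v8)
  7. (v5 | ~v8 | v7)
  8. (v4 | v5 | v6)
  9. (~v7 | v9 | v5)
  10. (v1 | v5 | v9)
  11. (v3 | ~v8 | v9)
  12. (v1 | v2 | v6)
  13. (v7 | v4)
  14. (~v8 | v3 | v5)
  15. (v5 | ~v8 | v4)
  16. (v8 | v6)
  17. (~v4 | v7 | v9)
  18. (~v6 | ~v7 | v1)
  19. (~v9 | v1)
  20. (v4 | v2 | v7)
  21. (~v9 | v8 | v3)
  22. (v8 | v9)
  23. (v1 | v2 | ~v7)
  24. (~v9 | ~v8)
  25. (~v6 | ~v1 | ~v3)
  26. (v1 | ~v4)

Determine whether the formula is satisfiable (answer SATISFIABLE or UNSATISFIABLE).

UNSATISFIABLE

v8 = True:
  propagation gives v6=False, v3=True; an empty clause results — contradiction.
v8 = False:
  propagation gives v6=True, v9=True, v1=True, v3=True; an empty clause results — contradiction.
Every branch closes, so no satisfying assignment exists.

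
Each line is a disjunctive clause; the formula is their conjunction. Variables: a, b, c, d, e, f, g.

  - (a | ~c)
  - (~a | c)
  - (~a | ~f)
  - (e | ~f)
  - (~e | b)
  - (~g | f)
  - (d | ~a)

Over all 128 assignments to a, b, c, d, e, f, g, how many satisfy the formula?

Split on a, then f.
  a=T, f=T: a clause becomes empty — 0.
  a=T, f=F: remaining (b,c,d,e,g) ∈ {(F,T,T,F,F); (T,T,T,F,F); (T,T,T,T,F)} — 3.
  a=F, f=T: remaining (b,c,d,e,g) ∈ {(T,F,F,T,F); (T,F,F,T,T); (T,F,T,T,F); (T,F,T,T,T)} — 4.
  a=F, f=F: d free; 3 ways for (b,c,e,g) × 2^1 = 6.
Total: 0 + 3 + 4 + 6 = 13.

13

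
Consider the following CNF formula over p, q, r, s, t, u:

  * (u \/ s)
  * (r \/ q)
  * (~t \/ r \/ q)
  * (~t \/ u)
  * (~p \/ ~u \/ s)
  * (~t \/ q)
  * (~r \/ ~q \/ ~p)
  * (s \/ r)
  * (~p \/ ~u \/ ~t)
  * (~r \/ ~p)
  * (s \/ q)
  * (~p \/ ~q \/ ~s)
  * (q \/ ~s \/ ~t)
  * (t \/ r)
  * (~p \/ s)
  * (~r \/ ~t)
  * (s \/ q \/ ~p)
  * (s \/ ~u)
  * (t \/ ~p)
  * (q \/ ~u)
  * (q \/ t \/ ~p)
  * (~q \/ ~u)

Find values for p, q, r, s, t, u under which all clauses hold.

Pure literal: p appears only negated; assign p = False.
Branch on q: take q = True.
  then u is forced to False.
  then s is forced to True.
  then t is forced to False.
  then r is forced to True.

p=F, q=T, r=T, s=T, t=F, u=F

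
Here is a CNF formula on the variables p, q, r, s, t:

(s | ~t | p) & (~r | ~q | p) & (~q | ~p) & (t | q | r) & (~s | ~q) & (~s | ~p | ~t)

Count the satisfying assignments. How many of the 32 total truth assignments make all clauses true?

9

Split on p, then q.
  p=1, q=1: a clause becomes empty — 0.
  p=1, q=0: remaining (r,s,t) ∈ {(0,0,1); (1,0,0); (1,0,1); (1,1,0)} — 4.
  p=0, q=1: remaining (r,s,t) ∈ {(0,0,0)} — 1.
  p=0, q=0: remaining (r,s,t) ∈ {(0,1,1); (1,0,0); (1,1,0); (1,1,1)} — 4.
Total: 0 + 4 + 1 + 4 = 9.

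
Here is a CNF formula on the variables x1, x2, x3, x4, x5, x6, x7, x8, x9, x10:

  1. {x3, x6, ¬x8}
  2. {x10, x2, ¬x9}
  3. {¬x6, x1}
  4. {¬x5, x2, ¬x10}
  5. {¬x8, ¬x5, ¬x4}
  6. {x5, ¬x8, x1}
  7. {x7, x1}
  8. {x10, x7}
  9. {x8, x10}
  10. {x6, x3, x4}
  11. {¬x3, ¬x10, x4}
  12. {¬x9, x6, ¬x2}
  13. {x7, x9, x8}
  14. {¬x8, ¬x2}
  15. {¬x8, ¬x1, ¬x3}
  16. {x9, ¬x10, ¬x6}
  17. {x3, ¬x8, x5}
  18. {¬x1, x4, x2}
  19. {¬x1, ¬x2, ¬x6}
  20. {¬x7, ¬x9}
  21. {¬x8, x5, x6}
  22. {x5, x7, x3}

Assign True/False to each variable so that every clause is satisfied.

Set x1 = False and propagate.
  then x6 is forced to False.
  then x7 is forced to True.
  then x9 is forced to False.
Try x2 = True.
  then x8 is forced to False.
  then x10 is forced to True.
For the remaining variables, x3 = False, x4 = True, x5 = False works.

x1 = 0, x2 = 1, x3 = 0, x4 = 1, x5 = 0, x6 = 0, x7 = 1, x8 = 0, x9 = 0, x10 = 1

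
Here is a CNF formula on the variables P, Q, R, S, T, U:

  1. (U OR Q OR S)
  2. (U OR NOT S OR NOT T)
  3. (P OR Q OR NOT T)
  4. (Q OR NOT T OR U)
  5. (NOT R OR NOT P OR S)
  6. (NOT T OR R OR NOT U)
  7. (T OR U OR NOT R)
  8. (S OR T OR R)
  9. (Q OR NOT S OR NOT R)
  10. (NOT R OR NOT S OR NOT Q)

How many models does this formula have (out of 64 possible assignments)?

Split on R, then S.
  R=T, S=T: a clause becomes empty — 0.
  R=T, S=F: remaining (P,Q,T,U) ∈ {(F,F,F,T); (F,T,F,T); (F,T,T,F); (F,T,T,T)} — 4.
  R=F, S=T: forces T=F; P, Q, U free → 2^3 = 8.
  R=F, S=F: remaining (P,Q,T,U) ∈ {(F,T,T,F); (T,T,T,F)} — 2.
Total: 0 + 4 + 8 + 2 = 14.

14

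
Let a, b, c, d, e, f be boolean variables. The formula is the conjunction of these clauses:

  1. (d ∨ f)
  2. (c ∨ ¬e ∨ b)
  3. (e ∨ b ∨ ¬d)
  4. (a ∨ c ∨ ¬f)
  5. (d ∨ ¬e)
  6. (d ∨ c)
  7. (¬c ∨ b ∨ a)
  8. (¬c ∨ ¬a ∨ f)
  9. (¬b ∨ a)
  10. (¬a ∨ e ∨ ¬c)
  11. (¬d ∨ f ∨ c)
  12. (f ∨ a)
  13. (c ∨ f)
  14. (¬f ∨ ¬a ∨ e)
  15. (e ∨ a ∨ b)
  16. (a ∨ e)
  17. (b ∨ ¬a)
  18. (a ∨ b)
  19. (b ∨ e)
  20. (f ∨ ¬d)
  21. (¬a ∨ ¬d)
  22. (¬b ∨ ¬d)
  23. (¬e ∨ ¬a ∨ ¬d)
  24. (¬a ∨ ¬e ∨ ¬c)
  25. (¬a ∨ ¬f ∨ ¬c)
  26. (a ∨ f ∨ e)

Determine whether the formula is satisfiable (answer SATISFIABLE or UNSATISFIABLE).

a = True:
  propagation gives b=True, d=False, f=True, e=False; an empty clause results — contradiction.
a = False:
  propagation gives b=False; an empty clause results — contradiction.
Every branch closes, so no satisfying assignment exists.

UNSATISFIABLE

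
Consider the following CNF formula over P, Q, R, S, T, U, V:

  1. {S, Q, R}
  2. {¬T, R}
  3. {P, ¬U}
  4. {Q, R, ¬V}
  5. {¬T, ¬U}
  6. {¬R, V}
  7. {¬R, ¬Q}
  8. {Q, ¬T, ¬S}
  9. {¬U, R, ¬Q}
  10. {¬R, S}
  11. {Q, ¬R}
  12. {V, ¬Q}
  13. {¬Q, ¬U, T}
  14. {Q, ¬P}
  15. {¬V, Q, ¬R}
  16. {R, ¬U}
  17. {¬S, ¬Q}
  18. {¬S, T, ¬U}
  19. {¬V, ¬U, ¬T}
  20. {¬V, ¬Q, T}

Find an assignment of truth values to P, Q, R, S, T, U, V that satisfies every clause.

P=False, Q=False, R=False, S=True, T=False, U=False, V=False

Check each clause:
  1. {S, Q, R} — S is true.
  2. {R, ¬T} — ¬T is true.
  3. {P, ¬U} — ¬U is true.
  4. {R, ¬V, Q} — ¬V is true.
  5. {¬T, ¬U} — ¬U is true.
  6. {¬R, V} — ¬R is true.
  7. {¬R, ¬Q} — ¬R is true.
  8. {Q, ¬S, ¬T} — ¬T is true.
  9. {¬Q, ¬U, R} — ¬U is true.
  10. {¬R, S} — S is true.
  11. {Q, ¬R} — ¬R is true.
  12. {V, ¬Q} — ¬Q is true.
  13. {T, ¬U, ¬Q} — ¬U is true.
  14. {¬P, Q} — ¬P is true.
  15. {¬V, Q, ¬R} — ¬V is true.
  16. {¬U, R} — ¬U is true.
  17. {¬S, ¬Q} — ¬Q is true.
  18. {T, ¬U, ¬S} — ¬U is true.
  19. {¬U, ¬V, ¬T} — ¬V is true.
  20. {¬Q, T, ¬V} — ¬V is true.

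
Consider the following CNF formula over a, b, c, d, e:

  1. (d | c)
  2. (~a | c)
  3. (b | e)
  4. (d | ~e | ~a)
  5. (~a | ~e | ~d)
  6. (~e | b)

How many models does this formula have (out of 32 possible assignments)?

Split on e, then a.
  e=T, a=T: a clause becomes empty — 0.
  e=T, a=F: remaining (b,c,d) ∈ {(T,F,T); (T,T,F); (T,T,T)} — 3.
  e=F, a=T: remaining (b,c,d) ∈ {(T,T,F); (T,T,T)} — 2.
  e=F, a=F: remaining (b,c,d) ∈ {(T,F,T); (T,T,F); (T,T,T)} — 3.
Total: 0 + 3 + 2 + 3 = 8.

8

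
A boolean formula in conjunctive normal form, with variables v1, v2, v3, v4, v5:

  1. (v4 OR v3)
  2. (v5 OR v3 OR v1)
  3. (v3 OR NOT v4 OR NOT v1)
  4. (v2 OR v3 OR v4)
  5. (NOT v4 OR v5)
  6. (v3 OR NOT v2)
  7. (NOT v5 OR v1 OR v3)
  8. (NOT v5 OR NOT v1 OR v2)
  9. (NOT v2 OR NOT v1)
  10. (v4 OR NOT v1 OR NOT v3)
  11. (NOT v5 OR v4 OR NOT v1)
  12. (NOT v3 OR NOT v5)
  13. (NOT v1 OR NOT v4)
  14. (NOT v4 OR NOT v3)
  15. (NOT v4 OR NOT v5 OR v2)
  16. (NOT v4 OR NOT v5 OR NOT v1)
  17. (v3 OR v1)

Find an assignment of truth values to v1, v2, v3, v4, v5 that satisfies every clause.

v1=0, v2=0, v3=1, v4=0, v5=0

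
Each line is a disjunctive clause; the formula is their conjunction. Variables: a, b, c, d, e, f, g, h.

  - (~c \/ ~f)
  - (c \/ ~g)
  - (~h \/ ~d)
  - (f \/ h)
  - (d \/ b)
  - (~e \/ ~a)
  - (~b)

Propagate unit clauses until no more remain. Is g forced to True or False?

False

(~b) stands alone — b = False.
From (b \/ d) and b = False: d = True.
In (~h \/ ~d), ~d is now false; ~h must hold, so h = False.
In (h \/ f), h is now false; f must hold, so f = True.
(~c \/ ~f): since f = True, the clause reduces to (~c). c = False.
(c \/ ~g): since c = False, the clause reduces to (~g). g = False.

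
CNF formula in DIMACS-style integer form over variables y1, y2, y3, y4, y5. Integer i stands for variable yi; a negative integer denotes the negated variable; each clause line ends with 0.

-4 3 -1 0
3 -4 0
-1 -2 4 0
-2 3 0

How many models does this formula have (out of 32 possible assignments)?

18

Case analysis on y3 and y4:
  y3=1, y4=1: y1, y2, y5 free → 2^3 = 8.
  y3=1, y4=0: y5 free; 3 ways for (y1,y2) × 2^1 = 6.
  y3=0, y4=1: a clause becomes empty — 0.
  y3=0, y4=0: remaining (y1,y2,y5) ∈ {(0,0,0); (0,0,1); (1,0,0); (1,0,1)} — 4.
Total: 8 + 6 + 0 + 4 = 18.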